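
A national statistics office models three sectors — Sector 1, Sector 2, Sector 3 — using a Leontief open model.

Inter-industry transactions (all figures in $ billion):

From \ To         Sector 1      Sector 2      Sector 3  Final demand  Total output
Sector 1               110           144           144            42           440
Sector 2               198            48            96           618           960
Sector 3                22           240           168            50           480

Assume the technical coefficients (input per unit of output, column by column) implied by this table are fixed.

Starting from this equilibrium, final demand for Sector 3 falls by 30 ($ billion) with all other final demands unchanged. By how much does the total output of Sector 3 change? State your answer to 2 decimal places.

Δx_3 = -58.24

Technical coefficients a_ij = z_ij / X_j:
  a_11 = 110/440 = 0.25, a_21 = 198/440 = 0.45, a_31 = 22/440 = 0.05
  a_12 = 144/960 = 0.15, a_22 = 48/960 = 0.05, a_32 = 240/960 = 0.25
  a_13 = 144/480 = 0.30, a_23 = 96/480 = 0.20, a_33 = 168/480 = 0.35
I − A =
  [   0.75    -0.15    -0.30]
  [  -0.45     0.95    -0.20]
  [  -0.05    -0.25     0.65]
Cofactors of I−A, C_ij = (−1)^(i+j)·(minor ij) (rows/columns in the sector order above):
  C_11 = (0.95)(0.65) − (-0.20)(-0.25) = 0.5675
  C_12 = −[(-0.45)(0.65) − (-0.20)(-0.05)] = 0.3025
  C_13 = (-0.45)(-0.25) − (0.95)(-0.05) = 0.1600
  C_21 = −[(-0.15)(0.65) − (-0.30)(-0.25)] = 0.1725
  C_22 = (0.75)(0.65) − (-0.30)(-0.05) = 0.4725
  C_23 = −[(0.75)(-0.25) − (-0.15)(-0.05)] = 0.1950
  C_31 = (-0.15)(-0.20) − (-0.30)(0.95) = 0.3150
  C_32 = −[(0.75)(-0.20) − (-0.30)(-0.45)] = 0.2850
  C_33 = (0.75)(0.95) − (-0.15)(-0.45) = 0.6450
det(I−A) = Σ_j (I−A)_1j·C_1j = (0.75)(0.5675) + (-0.15)(0.3025) + (-0.30)(0.1600) = 0.33225
adj(I−A) = Cᵀ =
  [ 0.5675   0.1725   0.3150]
  [ 0.3025   0.4725   0.2850]
  [ 0.1600   0.1950   0.6450]
(I − A)⁻¹ = adj(I−A) / det(I−A) ≈
  [   1.7081     0.5192     0.9481]
  [   0.9105     1.4221     0.8578]
  [   0.4816     0.5869     1.9413]
Δx = (I − A)⁻¹ Δd with Δd having -30 in the Sector 3 component and 0 elsewhere.
So Δx_3 = L_33 · (-30), where L_33 = adj(I−A)_33 / det(I−A) = 0.6450 / 0.33225.
Δx_3 = 0.6450 × (-30) / 0.33225 = -19.35 / 0.33225 ≈ -58.24.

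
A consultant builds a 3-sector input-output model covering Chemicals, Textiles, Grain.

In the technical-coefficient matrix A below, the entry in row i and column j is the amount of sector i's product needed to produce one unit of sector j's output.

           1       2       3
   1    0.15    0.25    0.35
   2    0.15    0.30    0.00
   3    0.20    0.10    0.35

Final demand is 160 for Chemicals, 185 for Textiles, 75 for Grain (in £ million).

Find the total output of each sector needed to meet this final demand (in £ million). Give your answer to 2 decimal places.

I − A =
  [   0.85    -0.25    -0.35]
  [  -0.15     0.70     0.00]
  [  -0.20    -0.10     0.65]
Cofactors of I−A, C_ij = (−1)^(i+j)·(minor ij) (rows/columns in the sector order above):
  C_11 = (0.70)(0.65) − (0.00)(-0.10) = 0.4550
  C_12 = −[(-0.15)(0.65) − (0.00)(-0.20)] = 0.0975
  C_13 = (-0.15)(-0.10) − (0.70)(-0.20) = 0.1550
  C_21 = −[(-0.25)(0.65) − (-0.35)(-0.10)] = 0.1975
  C_22 = (0.85)(0.65) − (-0.35)(-0.20) = 0.4825
  C_23 = −[(0.85)(-0.10) − (-0.25)(-0.20)] = 0.1350
  C_31 = (-0.25)(0.00) − (-0.35)(0.70) = 0.2450
  C_32 = −[(0.85)(0.00) − (-0.35)(-0.15)] = 0.0525
  C_33 = (0.85)(0.70) − (-0.25)(-0.15) = 0.5575
det(I−A) = Σ_j (I−A)_1j·C_1j = (0.85)(0.4550) + (-0.25)(0.0975) + (-0.35)(0.1550) = 0.308125
adj(I−A) = Cᵀ =
  [ 0.4550   0.1975   0.2450]
  [ 0.0975   0.4825   0.0525]
  [ 0.1550   0.1350   0.5575]
(I − A)⁻¹ = adj(I−A) / det(I−A) ≈
  [   1.4767     0.6410     0.7951]
  [   0.3164     1.5659     0.1704]
  [   0.5030     0.4381     1.8093]
x = (I − A)⁻¹ d = adj(I−A)·d / det(I−A), with det(I−A) = 0.308125:
  x_1 = (0.4550·160 + 0.1975·185 + 0.2450·75) / 0.308125 = 127.7125 / 0.308125 ≈ 414.48
  x_2 = (0.0975·160 + 0.4825·185 + 0.0525·75) / 0.308125 = 108.80 / 0.308125 ≈ 353.10
  x_3 = (0.1550·160 + 0.1350·185 + 0.5575·75) / 0.308125 = 91.5875 / 0.308125 ≈ 297.24

x_1 = 414.48, x_2 = 353.10, x_3 = 297.24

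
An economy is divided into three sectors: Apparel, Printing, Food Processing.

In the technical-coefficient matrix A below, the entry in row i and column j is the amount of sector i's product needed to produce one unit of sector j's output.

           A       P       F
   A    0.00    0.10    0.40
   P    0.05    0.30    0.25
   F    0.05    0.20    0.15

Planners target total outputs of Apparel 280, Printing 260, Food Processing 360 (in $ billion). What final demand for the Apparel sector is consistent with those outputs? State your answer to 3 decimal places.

I − A =
  [   1.00    -0.10    -0.40]
  [  -0.05     0.70    -0.25]
  [  -0.05    -0.20     0.85]
d = (I − A) x:
  d_A = (+1.00)·280 + (-0.10)·260 + (-0.40)·360 = 110.000
  d_P = (-0.05)·280 + (+0.70)·260 + (-0.25)·360 = 78.000
  d_F = (-0.05)·280 + (-0.20)·260 + (+0.85)·360 = 240.000

d_A = 110.000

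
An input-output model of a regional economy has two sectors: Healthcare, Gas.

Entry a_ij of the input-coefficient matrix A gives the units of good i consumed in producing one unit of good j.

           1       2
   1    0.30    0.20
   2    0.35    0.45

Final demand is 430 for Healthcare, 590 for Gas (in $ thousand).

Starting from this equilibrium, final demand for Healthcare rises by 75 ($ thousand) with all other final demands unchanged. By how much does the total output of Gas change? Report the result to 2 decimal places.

I − A =
  [   0.70    -0.20]
  [  -0.35     0.55]
det(I−A) = (0.70)(0.55) − (-0.20)(-0.35) = 0.3150
adj(I−A) = [[0.55, 0.20], [0.35, 0.70]]
(I − A)⁻¹ = adj(I−A) / det(I−A) ≈
  [   1.7460     0.6349]
  [   1.1111     2.2222]
Δx = (I − A)⁻¹ Δd with Δd having +75 in the Healthcare component and 0 elsewhere.
So Δx_2 = L_21 · (+75), where L_21 = adj(I−A)_21 / det(I−A) = 0.35 / 0.3150.
Δx_2 = 0.35 × (+75) / 0.3150 = 26.25 / 0.3150 ≈ 83.33.

Δx_2 = 83.33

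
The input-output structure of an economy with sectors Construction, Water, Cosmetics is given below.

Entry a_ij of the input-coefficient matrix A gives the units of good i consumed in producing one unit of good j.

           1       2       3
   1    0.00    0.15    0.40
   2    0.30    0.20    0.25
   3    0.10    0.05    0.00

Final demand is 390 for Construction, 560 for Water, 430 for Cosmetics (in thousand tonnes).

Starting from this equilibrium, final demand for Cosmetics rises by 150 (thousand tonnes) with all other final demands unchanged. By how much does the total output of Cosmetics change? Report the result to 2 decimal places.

Δx_3 = 161.61

I − A =
  [   1.00    -0.15    -0.40]
  [  -0.30     0.80    -0.25]
  [  -0.10    -0.05     1.00]
Cofactors of I−A, C_ij = (−1)^(i+j)·(minor ij) (rows/columns in the sector order above):
  C_11 = (0.80)(1.00) − (-0.25)(-0.05) = 0.7875
  C_12 = −[(-0.30)(1.00) − (-0.25)(-0.10)] = 0.3250
  C_13 = (-0.30)(-0.05) − (0.80)(-0.10) = 0.0950
  C_21 = −[(-0.15)(1.00) − (-0.40)(-0.05)] = 0.1700
  C_22 = (1.00)(1.00) − (-0.40)(-0.10) = 0.9600
  C_23 = −[(1.00)(-0.05) − (-0.15)(-0.10)] = 0.0650
  C_31 = (-0.15)(-0.25) − (-0.40)(0.80) = 0.3575
  C_32 = −[(1.00)(-0.25) − (-0.40)(-0.30)] = 0.3700
  C_33 = (1.00)(0.80) − (-0.15)(-0.30) = 0.7550
det(I−A) = Σ_j (I−A)_1j·C_1j = (1.00)(0.7875) + (-0.15)(0.3250) + (-0.40)(0.0950) = 0.70075
adj(I−A) = Cᵀ =
  [ 0.7875   0.1700   0.3575]
  [ 0.3250   0.9600   0.3700]
  [ 0.0950   0.0650   0.7550]
(I − A)⁻¹ = adj(I−A) / det(I−A) ≈
  [   1.1238     0.2426     0.5102]
  [   0.4638     1.3700     0.5280]
  [   0.1356     0.0928     1.0774]
Δx = (I − A)⁻¹ Δd with Δd having +150 in the Cosmetics component and 0 elsewhere.
So Δx_3 = L_33 · (+150), where L_33 = adj(I−A)_33 / det(I−A) = 0.7550 / 0.70075.
Δx_3 = 0.7550 × (+150) / 0.70075 = 113.25 / 0.70075 ≈ 161.61.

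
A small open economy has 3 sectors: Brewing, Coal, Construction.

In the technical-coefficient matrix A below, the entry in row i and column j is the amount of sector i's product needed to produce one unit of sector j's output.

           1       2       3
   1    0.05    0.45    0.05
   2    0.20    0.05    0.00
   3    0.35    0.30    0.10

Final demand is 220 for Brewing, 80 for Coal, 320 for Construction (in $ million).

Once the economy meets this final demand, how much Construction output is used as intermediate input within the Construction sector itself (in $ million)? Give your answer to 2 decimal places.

I − A =
  [   0.95    -0.45    -0.05]
  [  -0.20     0.95     0.00]
  [  -0.35    -0.30     0.90]
Cofactors of I−A, C_ij = (−1)^(i+j)·(minor ij) (rows/columns in the sector order above):
  C_11 = (0.95)(0.90) − (0.00)(-0.30) = 0.8550
  C_12 = −[(-0.20)(0.90) − (0.00)(-0.35)] = 0.1800
  C_13 = (-0.20)(-0.30) − (0.95)(-0.35) = 0.3925
  C_21 = −[(-0.45)(0.90) − (-0.05)(-0.30)] = 0.4200
  C_22 = (0.95)(0.90) − (-0.05)(-0.35) = 0.8375
  C_23 = −[(0.95)(-0.30) − (-0.45)(-0.35)] = 0.4425
  C_31 = (-0.45)(0.00) − (-0.05)(0.95) = 0.0475
  C_32 = −[(0.95)(0.00) − (-0.05)(-0.20)] = 0.0100
  C_33 = (0.95)(0.95) − (-0.45)(-0.20) = 0.8125
det(I−A) = Σ_j (I−A)_1j·C_1j = (0.95)(0.8550) + (-0.45)(0.1800) + (-0.05)(0.3925) = 0.711625
adj(I−A) = Cᵀ =
  [ 0.8550   0.4200   0.0475]
  [ 0.1800   0.8375   0.0100]
  [ 0.3925   0.4425   0.8125]
(I − A)⁻¹ = adj(I−A) / det(I−A) ≈
  [   1.2015     0.5902     0.0667]
  [   0.2529     1.1769     0.0141]
  [   0.5516     0.6218     1.1418]
First solve x = (I − A)⁻¹ d = adj(I−A)·d / det(I−A); in particular x_3 = (0.3925·220 + 0.4425·80 + 0.8125·320) / 0.711625 = 381.75 / 0.711625 ≈ 536.4483.
Intermediate flow from 3 to 3: z_33 = a_33 · x_3 = 0.10 × 381.75 / 0.711625 = 38.175 / 0.711625 ≈ 53.64.

z_33 = 53.64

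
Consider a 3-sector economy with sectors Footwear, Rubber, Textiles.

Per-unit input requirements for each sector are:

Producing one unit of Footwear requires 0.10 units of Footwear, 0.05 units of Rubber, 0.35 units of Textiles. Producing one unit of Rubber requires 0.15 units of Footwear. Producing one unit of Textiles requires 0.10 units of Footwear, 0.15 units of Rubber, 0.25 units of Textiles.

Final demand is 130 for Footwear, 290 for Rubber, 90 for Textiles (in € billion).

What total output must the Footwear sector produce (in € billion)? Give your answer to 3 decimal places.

x_1 = 225.299

I − A =
  [   0.90    -0.15    -0.10]
  [  -0.05     1.00    -0.15]
  [  -0.35     0.00     0.75]
Cofactors of I−A, C_ij = (−1)^(i+j)·(minor ij) (rows/columns in the sector order above):
  C_11 = (1.00)(0.75) − (-0.15)(0.00) = 0.7500
  C_12 = −[(-0.05)(0.75) − (-0.15)(-0.35)] = 0.0900
  C_13 = (-0.05)(0.00) − (1.00)(-0.35) = 0.3500
  C_21 = −[(-0.15)(0.75) − (-0.10)(0.00)] = 0.1125
  C_22 = (0.90)(0.75) − (-0.10)(-0.35) = 0.6400
  C_23 = −[(0.90)(0.00) − (-0.15)(-0.35)] = 0.0525
  C_31 = (-0.15)(-0.15) − (-0.10)(1.00) = 0.1225
  C_32 = −[(0.90)(-0.15) − (-0.10)(-0.05)] = 0.1400
  C_33 = (0.90)(1.00) − (-0.15)(-0.05) = 0.8925
det(I−A) = Σ_j (I−A)_1j·C_1j = (0.90)(0.7500) + (-0.15)(0.0900) + (-0.10)(0.3500) = 0.6265
adj(I−A) = Cᵀ =
  [ 0.7500   0.1125   0.1225]
  [ 0.0900   0.6400   0.1400]
  [ 0.3500   0.0525   0.8925]
(I − A)⁻¹ = adj(I−A) / det(I−A) ≈
  [   1.1971     0.1796     0.1955]
  [   0.1437     1.0215     0.2235]
  [   0.5587     0.0838     1.4246]
x = (I − A)⁻¹ d = adj(I−A)·d / det(I−A), with det(I−A) = 0.6265:
  x_1 = (0.7500·130 + 0.1125·290 + 0.1225·90) / 0.6265 = 141.15 / 0.6265 ≈ 225.299
  x_2 = (0.0900·130 + 0.6400·290 + 0.1400·90) / 0.6265 = 209.90 / 0.6265 ≈ 335.036
  x_3 = (0.3500·130 + 0.0525·290 + 0.8925·90) / 0.6265 = 141.05 / 0.6265 ≈ 225.140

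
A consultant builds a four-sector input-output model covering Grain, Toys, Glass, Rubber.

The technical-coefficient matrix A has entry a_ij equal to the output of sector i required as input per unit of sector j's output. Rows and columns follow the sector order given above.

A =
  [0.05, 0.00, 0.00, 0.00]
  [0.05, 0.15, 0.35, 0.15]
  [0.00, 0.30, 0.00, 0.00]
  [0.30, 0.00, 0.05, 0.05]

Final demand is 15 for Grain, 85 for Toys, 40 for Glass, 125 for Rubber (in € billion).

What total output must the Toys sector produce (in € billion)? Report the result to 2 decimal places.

x_2 = 162.38

I − A =
  [   0.95     0.00     0.00     0.00]
  [  -0.05     0.85    -0.35    -0.15]
  [   0.00    -0.30     1.00     0.00]
  [  -0.30     0.00    -0.05     0.95]
Compute the cofactors C_ij = (−1)^(i+j)·(3×3 minor ij) of I−A; the adjugate is their transpose:
adj(I−A) = Cᵀ =
  [ 0.705500   0.000000   0.000000   0.000000]
  [ 0.092500   0.902500   0.323000   0.142500]
  [ 0.027750   0.270750   0.767125   0.042750]
  [ 0.224250   0.014250   0.040375   0.707750]
det(I−A) = Σ_j (I−A)_1j·C_1j = (0.95)(0.705500) + (0.00)(0.092500) + (0.00)(0.027750) + (0.00)(0.224250) = 0.670225
(I − A)⁻¹ = adj(I−A) / det(I−A) ≈
  [   1.0526     0.0000     0.0000     0.0000]
  [   0.1380     1.3466     0.4819     0.2126]
  [   0.0414     0.4040     1.1446     0.0638]
  [   0.3346     0.0213     0.0602     1.0560]
x = (I − A)⁻¹ d = adj(I−A)·d / det(I−A), with det(I−A) = 0.670225:
  x_1 = (0.705500·15 + 0.000000·85 + 0.000000·40 + 0.000000·125) / 0.670225 = 10.5825 / 0.670225 ≈ 15.79
  x_2 = (0.092500·15 + 0.902500·85 + 0.323000·40 + 0.142500·125) / 0.670225 = 108.8325 / 0.670225 ≈ 162.38
  x_3 = (0.027750·15 + 0.270750·85 + 0.767125·40 + 0.042750·125) / 0.670225 = 59.45875 / 0.670225 ≈ 88.71
  x_4 = (0.224250·15 + 0.014250·85 + 0.040375·40 + 0.707750·125) / 0.670225 = 94.65875 / 0.670225 ≈ 141.23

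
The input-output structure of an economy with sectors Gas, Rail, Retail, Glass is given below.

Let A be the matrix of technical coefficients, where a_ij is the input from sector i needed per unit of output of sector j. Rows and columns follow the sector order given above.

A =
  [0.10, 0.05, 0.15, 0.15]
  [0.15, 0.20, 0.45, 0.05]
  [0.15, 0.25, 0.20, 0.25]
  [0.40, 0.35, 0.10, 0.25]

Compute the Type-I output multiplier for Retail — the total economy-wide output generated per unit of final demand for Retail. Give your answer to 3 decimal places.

m_3 = 5.826

I − A =
  [   0.90    -0.05    -0.15    -0.15]
  [  -0.15     0.80    -0.45    -0.05]
  [  -0.15    -0.25     0.80    -0.25]
  [  -0.40    -0.35    -0.10     0.75]
Compute the cofactors C_ij = (−1)^(i+j)·(3×3 minor ij) of I−A; the adjugate is their transpose:
adj(I−A) = Cᵀ =
  [ 0.321000   0.115750   0.140125   0.118625]
  [ 0.198625   0.435375   0.303375   0.169875]
  [ 0.213625   0.251000   0.461750   0.213375]
  [ 0.292375   0.298375   0.277875   0.441750]
det(I−A) = Σ_j (I−A)_1j·C_1j = (0.90)(0.321000) + (-0.05)(0.198625) + (-0.15)(0.213625) + (-0.15)(0.292375) = 0.20306875
(I − A)⁻¹ = adj(I−A) / det(I−A) ≈
  [   1.5807     0.5700     0.6900     0.5842]
  [   0.9781     2.1440     1.4940     0.8365]
  [   1.0520     1.2360     2.2739     1.0508]
  [   1.4398     1.4693     1.3684     2.1754]
The output multiplier for sector j is the column-j sum of the Leontief inverse (I − A)⁻¹ = adj(I−A) / det(I−A).
Column 3 of adj(I−A): (0.140125, 0.303375, 0.461750, 0.277875); det(I−A) = 0.20306875.
m_3 = (0.140125 + 0.303375 + 0.461750 + 0.277875) / 0.20306875 = 1.183125 / 0.20306875 ≈ 5.826.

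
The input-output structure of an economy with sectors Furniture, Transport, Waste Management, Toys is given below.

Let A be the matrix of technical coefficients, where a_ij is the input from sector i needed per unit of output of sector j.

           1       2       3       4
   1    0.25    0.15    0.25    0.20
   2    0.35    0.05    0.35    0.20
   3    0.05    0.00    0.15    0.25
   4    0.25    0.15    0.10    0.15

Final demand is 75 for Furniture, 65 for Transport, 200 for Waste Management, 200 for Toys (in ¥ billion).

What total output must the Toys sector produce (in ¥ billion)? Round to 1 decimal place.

I − A =
  [   0.75    -0.15    -0.25    -0.20]
  [  -0.35     0.95    -0.35    -0.20]
  [  -0.05     0.00     0.85    -0.25]
  [  -0.25    -0.15    -0.10     0.85]
Compute the cofactors C_ij = (−1)^(i+j)·(3×3 minor ij) of I−A; the adjugate is their transpose:
adj(I−A) = Cᵀ =
  [ 0.624000   0.139500   0.271500   0.259500]
  [ 0.324375   0.453375   0.314500   0.275500]
  [ 0.111375   0.045375   0.473000   0.176000]
  [ 0.253875   0.126375   0.191000   0.546500]
det(I−A) = Σ_j (I−A)_1j·C_1j = (0.75)(0.624000) + (-0.15)(0.324375) + (-0.25)(0.111375) + (-0.20)(0.253875) = 0.340725
(I − A)⁻¹ = adj(I−A) / det(I−A) ≈
  [   1.8314     0.4094     0.7968     0.7616]
  [   0.9520     1.3306     0.9230     0.8086]
  [   0.3269     0.1332     1.3882     0.5165]
  [   0.7451     0.3709     0.5606     1.6039]
x = (I − A)⁻¹ d = adj(I−A)·d / det(I−A), with det(I−A) = 0.340725:
  x_1 = (0.624000·75 + 0.139500·65 + 0.271500·200 + 0.259500·200) / 0.340725 = 162.0675 / 0.340725 ≈ 475.7
  x_2 = (0.324375·75 + 0.453375·65 + 0.314500·200 + 0.275500·200) / 0.340725 = 171.7975 / 0.340725 ≈ 504.2
  x_3 = (0.111375·75 + 0.045375·65 + 0.473000·200 + 0.176000·200) / 0.340725 = 141.1025 / 0.340725 ≈ 414.1
  x_4 = (0.253875·75 + 0.126375·65 + 0.191000·200 + 0.546500·200) / 0.340725 = 174.755 / 0.340725 ≈ 512.9

x_4 = 512.9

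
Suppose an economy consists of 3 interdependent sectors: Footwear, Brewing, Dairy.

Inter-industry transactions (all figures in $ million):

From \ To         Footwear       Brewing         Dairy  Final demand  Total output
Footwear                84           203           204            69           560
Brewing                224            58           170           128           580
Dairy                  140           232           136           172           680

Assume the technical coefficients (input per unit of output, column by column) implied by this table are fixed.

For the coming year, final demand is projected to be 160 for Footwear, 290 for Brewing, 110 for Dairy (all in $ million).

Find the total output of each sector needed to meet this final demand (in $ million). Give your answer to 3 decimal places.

x_F = 916.794, x_B = 984.151, x_D = 916.074

Technical coefficients a_ij = z_ij / X_j:
  a_FF = 84/560 = 0.15, a_BF = 224/560 = 0.40, a_DF = 140/560 = 0.25
  a_FB = 203/580 = 0.35, a_BB = 58/580 = 0.10, a_DB = 232/580 = 0.40
  a_FD = 204/680 = 0.30, a_BD = 170/680 = 0.25, a_DD = 136/680 = 0.20
I − A =
  [   0.85    -0.35    -0.30]
  [  -0.40     0.90    -0.25]
  [  -0.25    -0.40     0.80]
Cofactors of I−A, C_ij = (−1)^(i+j)·(minor ij) (rows/columns in the sector order above):
  C_11 = (0.90)(0.80) − (-0.25)(-0.40) = 0.6200
  C_12 = −[(-0.40)(0.80) − (-0.25)(-0.25)] = 0.3825
  C_13 = (-0.40)(-0.40) − (0.90)(-0.25) = 0.3850
  C_21 = −[(-0.35)(0.80) − (-0.30)(-0.40)] = 0.4000
  C_22 = (0.85)(0.80) − (-0.30)(-0.25) = 0.6050
  C_23 = −[(0.85)(-0.40) − (-0.35)(-0.25)] = 0.4275
  C_31 = (-0.35)(-0.25) − (-0.30)(0.90) = 0.3575
  C_32 = −[(0.85)(-0.25) − (-0.30)(-0.40)] = 0.3325
  C_33 = (0.85)(0.90) − (-0.35)(-0.40) = 0.6250
det(I−A) = Σ_j (I−A)_1j·C_1j = (0.85)(0.6200) + (-0.35)(0.3825) + (-0.30)(0.3850) = 0.277625
adj(I−A) = Cᵀ =
  [ 0.6200   0.4000   0.3575]
  [ 0.3825   0.6050   0.3325]
  [ 0.3850   0.4275   0.6250]
(I − A)⁻¹ = adj(I−A) / det(I−A) ≈
  [   2.2332     1.4408     1.2877]
  [   1.3778     2.1792     1.1977]
  [   1.3868     1.5398     2.2512]
x = (I − A)⁻¹ d = adj(I−A)·d / det(I−A), with det(I−A) = 0.277625:
  x_F = (0.6200·160 + 0.4000·290 + 0.3575·110) / 0.277625 = 254.525 / 0.277625 ≈ 916.794
  x_B = (0.3825·160 + 0.6050·290 + 0.3325·110) / 0.277625 = 273.225 / 0.277625 ≈ 984.151
  x_D = (0.3850·160 + 0.4275·290 + 0.6250·110) / 0.277625 = 254.325 / 0.277625 ≈ 916.074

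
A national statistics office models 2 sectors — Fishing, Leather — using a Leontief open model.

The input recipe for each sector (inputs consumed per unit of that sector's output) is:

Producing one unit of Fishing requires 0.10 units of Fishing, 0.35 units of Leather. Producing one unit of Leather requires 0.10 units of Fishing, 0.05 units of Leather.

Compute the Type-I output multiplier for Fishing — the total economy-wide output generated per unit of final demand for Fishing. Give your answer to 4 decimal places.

I − A =
  [   0.90    -0.10]
  [  -0.35     0.95]
det(I−A) = (0.90)(0.95) − (-0.10)(-0.35) = 0.8200
adj(I−A) = [[0.95, 0.10], [0.35, 0.90]]
(I − A)⁻¹ = adj(I−A) / det(I−A) ≈
  [   1.15854     0.12195]
  [   0.42683     1.09756]
The output multiplier for sector j is the column-j sum of the Leontief inverse (I − A)⁻¹ = adj(I−A) / det(I−A).
Column 1 of adj(I−A): (0.95, 0.35); det(I−A) = 0.8200.
m_1 = (0.95 + 0.35) / 0.8200 = 1.30 / 0.8200 ≈ 1.5854.

m_1 = 1.5854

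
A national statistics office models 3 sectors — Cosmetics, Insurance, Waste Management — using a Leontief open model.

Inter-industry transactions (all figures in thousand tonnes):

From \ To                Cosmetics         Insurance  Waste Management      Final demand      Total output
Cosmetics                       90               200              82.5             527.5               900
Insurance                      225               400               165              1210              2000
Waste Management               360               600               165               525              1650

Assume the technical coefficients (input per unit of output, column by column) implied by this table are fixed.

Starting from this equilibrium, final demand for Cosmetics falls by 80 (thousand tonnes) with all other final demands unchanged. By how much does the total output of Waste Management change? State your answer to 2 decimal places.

Technical coefficients a_ij = z_ij / X_j:
  a_11 = 90/900 = 0.10, a_21 = 225/900 = 0.25, a_31 = 360/900 = 0.40
  a_12 = 200/2000 = 0.10, a_22 = 400/2000 = 0.20, a_32 = 600/2000 = 0.30
  a_13 = 82.5/1650 = 0.05, a_23 = 165/1650 = 0.10, a_33 = 165/1650 = 0.10
I − A =
  [   0.90    -0.10    -0.05]
  [  -0.25     0.80    -0.10]
  [  -0.40    -0.30     0.90]
Cofactors of I−A, C_ij = (−1)^(i+j)·(minor ij) (rows/columns in the sector order above):
  C_11 = (0.80)(0.90) − (-0.10)(-0.30) = 0.6900
  C_12 = −[(-0.25)(0.90) − (-0.10)(-0.40)] = 0.2650
  C_13 = (-0.25)(-0.30) − (0.80)(-0.40) = 0.3950
  C_21 = −[(-0.10)(0.90) − (-0.05)(-0.30)] = 0.1050
  C_22 = (0.90)(0.90) − (-0.05)(-0.40) = 0.7900
  C_23 = −[(0.90)(-0.30) − (-0.10)(-0.40)] = 0.3100
  C_31 = (-0.10)(-0.10) − (-0.05)(0.80) = 0.0500
  C_32 = −[(0.90)(-0.10) − (-0.05)(-0.25)] = 0.1025
  C_33 = (0.90)(0.80) − (-0.10)(-0.25) = 0.6950
det(I−A) = Σ_j (I−A)_1j·C_1j = (0.90)(0.6900) + (-0.10)(0.2650) + (-0.05)(0.3950) = 0.57475
adj(I−A) = Cᵀ =
  [ 0.6900   0.1050   0.0500]
  [ 0.2650   0.7900   0.1025]
  [ 0.3950   0.3100   0.6950]
(I − A)⁻¹ = adj(I−A) / det(I−A) ≈
  [   1.2005     0.1827     0.0870]
  [   0.4611     1.3745     0.1783]
  [   0.6873     0.5394     1.2092]
Δx = (I − A)⁻¹ Δd with Δd having -80 in the Cosmetics component and 0 elsewhere.
So Δx_3 = L_31 · (-80), where L_31 = adj(I−A)_31 / det(I−A) = 0.3950 / 0.57475.
Δx_3 = 0.3950 × (-80) / 0.57475 = -31.60 / 0.57475 ≈ -54.98.

Δx_3 = -54.98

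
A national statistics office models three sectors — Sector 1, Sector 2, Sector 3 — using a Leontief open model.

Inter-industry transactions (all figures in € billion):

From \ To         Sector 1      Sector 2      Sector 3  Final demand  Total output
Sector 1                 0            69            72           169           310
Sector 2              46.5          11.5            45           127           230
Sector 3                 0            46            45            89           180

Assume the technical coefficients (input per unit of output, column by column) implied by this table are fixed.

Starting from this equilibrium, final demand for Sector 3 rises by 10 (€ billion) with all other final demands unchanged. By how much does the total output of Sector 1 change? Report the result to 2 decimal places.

Technical coefficients a_ij = z_ij / X_j:
  a_11 = 0/310 = 0.00, a_21 = 46.5/310 = 0.15, a_31 = 0/310 = 0.00
  a_12 = 69/230 = 0.30, a_22 = 11.5/230 = 0.05, a_32 = 46/230 = 0.20
  a_13 = 72/180 = 0.40, a_23 = 45/180 = 0.25, a_33 = 45/180 = 0.25
I − A =
  [   1.00    -0.30    -0.40]
  [  -0.15     0.95    -0.25]
  [   0.00    -0.20     0.75]
Cofactors of I−A, C_ij = (−1)^(i+j)·(minor ij) (rows/columns in the sector order above):
  C_11 = (0.95)(0.75) − (-0.25)(-0.20) = 0.6625
  C_12 = −[(-0.15)(0.75) − (-0.25)(0.00)] = 0.1125
  C_13 = (-0.15)(-0.20) − (0.95)(0.00) = 0.0300
  C_21 = −[(-0.30)(0.75) − (-0.40)(-0.20)] = 0.3050
  C_22 = (1.00)(0.75) − (-0.40)(0.00) = 0.7500
  C_23 = −[(1.00)(-0.20) − (-0.30)(0.00)] = 0.2000
  C_31 = (-0.30)(-0.25) − (-0.40)(0.95) = 0.4550
  C_32 = −[(1.00)(-0.25) − (-0.40)(-0.15)] = 0.3100
  C_33 = (1.00)(0.95) − (-0.30)(-0.15) = 0.9050
det(I−A) = Σ_j (I−A)_1j·C_1j = (1.00)(0.6625) + (-0.30)(0.1125) + (-0.40)(0.0300) = 0.61675
adj(I−A) = Cᵀ =
  [ 0.6625   0.3050   0.4550]
  [ 0.1125   0.7500   0.3100]
  [ 0.0300   0.2000   0.9050]
(I − A)⁻¹ = adj(I−A) / det(I−A) ≈
  [   1.0742     0.4945     0.7377]
  [   0.1824     1.2161     0.5026]
  [   0.0486     0.3243     1.4674]
Δx = (I − A)⁻¹ Δd with Δd having +10 in the Sector 3 component and 0 elsewhere.
So Δx_1 = L_13 · (+10), where L_13 = adj(I−A)_13 / det(I−A) = 0.4550 / 0.61675.
Δx_1 = 0.4550 × (+10) / 0.61675 = 4.55 / 0.61675 ≈ 7.38.

Δx_1 = 7.38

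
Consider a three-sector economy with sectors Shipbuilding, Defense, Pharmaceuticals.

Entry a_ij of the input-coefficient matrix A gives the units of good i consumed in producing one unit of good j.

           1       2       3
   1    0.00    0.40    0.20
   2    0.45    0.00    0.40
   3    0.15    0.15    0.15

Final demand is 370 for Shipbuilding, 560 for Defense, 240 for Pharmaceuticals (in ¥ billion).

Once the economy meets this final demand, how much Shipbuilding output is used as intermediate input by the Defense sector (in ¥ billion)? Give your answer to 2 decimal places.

I − A =
  [   1.00    -0.40    -0.20]
  [  -0.45     1.00    -0.40]
  [  -0.15    -0.15     0.85]
Cofactors of I−A, C_ij = (−1)^(i+j)·(minor ij) (rows/columns in the sector order above):
  C_11 = (1.00)(0.85) − (-0.40)(-0.15) = 0.7900
  C_12 = −[(-0.45)(0.85) − (-0.40)(-0.15)] = 0.4425
  C_13 = (-0.45)(-0.15) − (1.00)(-0.15) = 0.2175
  C_21 = −[(-0.40)(0.85) − (-0.20)(-0.15)] = 0.3700
  C_22 = (1.00)(0.85) − (-0.20)(-0.15) = 0.8200
  C_23 = −[(1.00)(-0.15) − (-0.40)(-0.15)] = 0.2100
  C_31 = (-0.40)(-0.40) − (-0.20)(1.00) = 0.3600
  C_32 = −[(1.00)(-0.40) − (-0.20)(-0.45)] = 0.4900
  C_33 = (1.00)(1.00) − (-0.40)(-0.45) = 0.8200
det(I−A) = Σ_j (I−A)_1j·C_1j = (1.00)(0.7900) + (-0.40)(0.4425) + (-0.20)(0.2175) = 0.5695
adj(I−A) = Cᵀ =
  [ 0.7900   0.3700   0.3600]
  [ 0.4425   0.8200   0.4900]
  [ 0.2175   0.2100   0.8200]
(I − A)⁻¹ = adj(I−A) / det(I−A) ≈
  [   1.3872     0.6497     0.6321]
  [   0.7770     1.4399     0.8604]
  [   0.3819     0.3687     1.4399]
First solve x = (I − A)⁻¹ d = adj(I−A)·d / det(I−A); in particular x_2 = (0.4425·370 + 0.8200·560 + 0.4900·240) / 0.5695 = 740.525 / 0.5695 ≈ 1300.3073.
Intermediate flow from 1 to 2: z_12 = a_12 · x_2 = 0.40 × 740.525 / 0.5695 = 296.21 / 0.5695 ≈ 520.12.

z_12 = 520.12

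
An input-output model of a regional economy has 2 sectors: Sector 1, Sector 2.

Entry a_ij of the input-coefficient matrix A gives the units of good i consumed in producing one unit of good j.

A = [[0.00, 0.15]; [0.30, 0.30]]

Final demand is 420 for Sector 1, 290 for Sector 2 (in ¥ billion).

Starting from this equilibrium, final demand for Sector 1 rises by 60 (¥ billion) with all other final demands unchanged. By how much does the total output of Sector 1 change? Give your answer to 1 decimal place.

Δx_1 = 64.1

I − A =
  [   1.00    -0.15]
  [  -0.30     0.70]
det(I−A) = (1.00)(0.70) − (-0.15)(-0.30) = 0.6550
adj(I−A) = [[0.70, 0.15], [0.30, 1.00]]
(I − A)⁻¹ = adj(I−A) / det(I−A) ≈
  [   1.0687     0.2290]
  [   0.4580     1.5267]
Δx = (I − A)⁻¹ Δd with Δd having +60 in the Sector 1 component and 0 elsewhere.
So Δx_1 = L_11 · (+60), where L_11 = adj(I−A)_11 / det(I−A) = 0.70 / 0.6550.
Δx_1 = 0.70 × (+60) / 0.6550 = 42.00 / 0.6550 ≈ 64.1.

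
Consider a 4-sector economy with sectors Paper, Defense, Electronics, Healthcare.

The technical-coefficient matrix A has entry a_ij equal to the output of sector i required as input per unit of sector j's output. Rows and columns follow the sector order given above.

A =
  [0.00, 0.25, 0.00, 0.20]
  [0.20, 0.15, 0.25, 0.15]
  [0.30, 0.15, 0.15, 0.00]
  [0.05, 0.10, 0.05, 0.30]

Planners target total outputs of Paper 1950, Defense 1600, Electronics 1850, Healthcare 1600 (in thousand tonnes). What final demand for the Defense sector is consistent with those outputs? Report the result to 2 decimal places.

I − A =
  [   1.00    -0.25     0.00    -0.20]
  [  -0.20     0.85    -0.25    -0.15]
  [  -0.30    -0.15     0.85     0.00]
  [  -0.05    -0.10    -0.05     0.70]
d = (I − A) x:
  d_P = (+1.00)·1950 + (-0.25)·1600 + (+0.00)·1850 + (-0.20)·1600 = 1230.00
  d_D = (-0.20)·1950 + (+0.85)·1600 + (-0.25)·1850 + (-0.15)·1600 = 267.50
  d_E = (-0.30)·1950 + (-0.15)·1600 + (+0.85)·1850 + (+0.00)·1600 = 747.50
  d_H = (-0.05)·1950 + (-0.10)·1600 + (-0.05)·1850 + (+0.70)·1600 = 770.00

d_D = 267.50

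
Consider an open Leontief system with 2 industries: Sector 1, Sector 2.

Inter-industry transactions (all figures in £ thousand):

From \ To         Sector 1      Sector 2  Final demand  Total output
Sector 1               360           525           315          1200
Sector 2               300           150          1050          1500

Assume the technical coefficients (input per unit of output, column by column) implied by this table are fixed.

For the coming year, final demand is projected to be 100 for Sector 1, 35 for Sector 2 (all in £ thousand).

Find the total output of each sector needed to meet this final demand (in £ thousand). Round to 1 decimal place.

x_1 = 188.5, x_2 = 91.2

Technical coefficients a_ij = z_ij / X_j:
  a_11 = 360/1200 = 0.30, a_21 = 300/1200 = 0.25
  a_12 = 525/1500 = 0.35, a_22 = 150/1500 = 0.10
I − A =
  [   0.70    -0.35]
  [  -0.25     0.90]
det(I−A) = (0.70)(0.90) − (-0.35)(-0.25) = 0.5425
adj(I−A) = [[0.90, 0.35], [0.25, 0.70]]
(I − A)⁻¹ = adj(I−A) / det(I−A) ≈
  [   1.6590     0.6452]
  [   0.4608     1.2903]
x = (I − A)⁻¹ d = adj(I−A)·d / det(I−A), with det(I−A) = 0.5425:
  x_1 = (0.90·100 + 0.35·35) / 0.5425 = 102.25 / 0.5425 ≈ 188.5
  x_2 = (0.25·100 + 0.70·35) / 0.5425 = 49.50 / 0.5425 ≈ 91.2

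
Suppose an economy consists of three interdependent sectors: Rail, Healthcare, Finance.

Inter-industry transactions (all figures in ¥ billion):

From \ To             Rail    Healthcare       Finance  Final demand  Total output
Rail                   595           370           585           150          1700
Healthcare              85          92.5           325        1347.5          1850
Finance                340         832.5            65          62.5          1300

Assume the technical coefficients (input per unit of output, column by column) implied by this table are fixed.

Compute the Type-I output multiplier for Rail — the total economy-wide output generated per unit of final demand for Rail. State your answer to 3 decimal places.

Technical coefficients a_ij = z_ij / X_j:
  a_RR = 595/1700 = 0.35, a_HR = 85/1700 = 0.05, a_FR = 340/1700 = 0.20
  a_RH = 370/1850 = 0.20, a_HH = 92.5/1850 = 0.05, a_FH = 832.5/1850 = 0.45
  a_RF = 585/1300 = 0.45, a_HF = 325/1300 = 0.25, a_FF = 65/1300 = 0.05
I − A =
  [   0.65    -0.20    -0.45]
  [  -0.05     0.95    -0.25]
  [  -0.20    -0.45     0.95]
Cofactors of I−A, C_ij = (−1)^(i+j)·(minor ij) (rows/columns in the sector order above):
  C_11 = (0.95)(0.95) − (-0.25)(-0.45) = 0.7900
  C_12 = −[(-0.05)(0.95) − (-0.25)(-0.20)] = 0.0975
  C_13 = (-0.05)(-0.45) − (0.95)(-0.20) = 0.2125
  C_21 = −[(-0.20)(0.95) − (-0.45)(-0.45)] = 0.3925
  C_22 = (0.65)(0.95) − (-0.45)(-0.20) = 0.5275
  C_23 = −[(0.65)(-0.45) − (-0.20)(-0.20)] = 0.3325
  C_31 = (-0.20)(-0.25) − (-0.45)(0.95) = 0.4775
  C_32 = −[(0.65)(-0.25) − (-0.45)(-0.05)] = 0.1850
  C_33 = (0.65)(0.95) − (-0.20)(-0.05) = 0.6075
det(I−A) = Σ_j (I−A)_1j·C_1j = (0.65)(0.7900) + (-0.20)(0.0975) + (-0.45)(0.2125) = 0.398375
adj(I−A) = Cᵀ =
  [ 0.7900   0.3925   0.4775]
  [ 0.0975   0.5275   0.1850]
  [ 0.2125   0.3325   0.6075]
(I − A)⁻¹ = adj(I−A) / det(I−A) ≈
  [   1.9831     0.9853     1.1986]
  [   0.2447     1.3241     0.4644]
  [   0.5334     0.8346     1.5249]
The output multiplier for sector j is the column-j sum of the Leontief inverse (I − A)⁻¹ = adj(I−A) / det(I−A).
Column R of adj(I−A): (0.7900, 0.0975, 0.2125); det(I−A) = 0.398375.
m_R = (0.7900 + 0.0975 + 0.2125) / 0.398375 = 1.10 / 0.398375 ≈ 2.761.

m_R = 2.761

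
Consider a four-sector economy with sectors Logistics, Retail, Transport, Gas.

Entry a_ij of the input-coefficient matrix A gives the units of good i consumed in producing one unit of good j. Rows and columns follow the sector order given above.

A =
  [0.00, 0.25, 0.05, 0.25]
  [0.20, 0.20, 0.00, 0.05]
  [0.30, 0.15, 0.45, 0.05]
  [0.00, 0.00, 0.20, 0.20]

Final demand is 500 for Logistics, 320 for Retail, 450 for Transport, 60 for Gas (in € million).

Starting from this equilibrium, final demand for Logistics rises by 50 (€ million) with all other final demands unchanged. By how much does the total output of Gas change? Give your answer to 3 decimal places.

Δx_4 = 9.123

I − A =
  [   1.00    -0.25    -0.05    -0.25]
  [  -0.20     0.80     0.00    -0.05]
  [  -0.30    -0.15     0.55    -0.05]
  [   0.00     0.00    -0.20     0.80]
Compute the cofactors C_ij = (−1)^(i+j)·(3×3 minor ij) of I−A; the adjugate is their transpose:
adj(I−A) = Cᵀ =
  [ 0.34250   0.12100   0.07450   0.11925]
  [ 0.08900   0.40300   0.02800   0.05475]
  [ 0.21600   0.18000   0.60000   0.11625]
  [ 0.05400   0.04500   0.15000   0.39900]
det(I−A) = Σ_j (I−A)_1j·C_1j = (1.00)(0.34250) + (-0.25)(0.08900) + (-0.05)(0.21600) + (-0.25)(0.05400) = 0.29595
(I − A)⁻¹ = adj(I−A) / det(I−A) ≈
  [   1.1573     0.4089     0.2517     0.4029]
  [   0.3007     1.3617     0.0946     0.1850]
  [   0.7299     0.6082     2.0274     0.3928]
  [   0.1825     0.1521     0.5068     1.3482]
Δx = (I − A)⁻¹ Δd with Δd having +50 in the Logistics component and 0 elsewhere.
So Δx_4 = L_41 · (+50), where L_41 = adj(I−A)_41 / det(I−A) = 0.05400 / 0.29595.
Δx_4 = 0.05400 × (+50) / 0.29595 = 2.70 / 0.29595 ≈ 9.123.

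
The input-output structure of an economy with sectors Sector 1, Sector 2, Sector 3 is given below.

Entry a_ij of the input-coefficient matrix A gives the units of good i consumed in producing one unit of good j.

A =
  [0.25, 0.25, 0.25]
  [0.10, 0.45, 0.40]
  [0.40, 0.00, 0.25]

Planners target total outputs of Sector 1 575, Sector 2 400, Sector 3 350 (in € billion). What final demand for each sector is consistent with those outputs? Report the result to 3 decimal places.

d_1 = 243.750, d_2 = 22.500, d_3 = 32.500

I − A =
  [   0.75    -0.25    -0.25]
  [  -0.10     0.55    -0.40]
  [  -0.40     0.00     0.75]
d = (I − A) x:
  d_1 = (+0.75)·575 + (-0.25)·400 + (-0.25)·350 = 243.750
  d_2 = (-0.10)·575 + (+0.55)·400 + (-0.40)·350 = 22.500
  d_3 = (-0.40)·575 + (+0.00)·400 + (+0.75)·350 = 32.500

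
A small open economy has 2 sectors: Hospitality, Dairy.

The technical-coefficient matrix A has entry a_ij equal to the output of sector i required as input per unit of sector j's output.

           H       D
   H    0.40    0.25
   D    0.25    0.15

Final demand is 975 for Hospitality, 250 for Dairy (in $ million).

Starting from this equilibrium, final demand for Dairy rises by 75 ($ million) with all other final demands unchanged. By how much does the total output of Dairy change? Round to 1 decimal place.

I − A =
  [   0.60    -0.25]
  [  -0.25     0.85]
det(I−A) = (0.60)(0.85) − (-0.25)(-0.25) = 0.4475
adj(I−A) = [[0.85, 0.25], [0.25, 0.60]]
(I − A)⁻¹ = adj(I−A) / det(I−A) ≈
  [   1.8994     0.5587]
  [   0.5587     1.3408]
Δx = (I − A)⁻¹ Δd with Δd having +75 in the Dairy component and 0 elsewhere.
So Δx_D = L_DD · (+75), where L_DD = adj(I−A)_DD / det(I−A) = 0.60 / 0.4475.
Δx_D = 0.60 × (+75) / 0.4475 = 45.00 / 0.4475 ≈ 100.6.

Δx_D = 100.6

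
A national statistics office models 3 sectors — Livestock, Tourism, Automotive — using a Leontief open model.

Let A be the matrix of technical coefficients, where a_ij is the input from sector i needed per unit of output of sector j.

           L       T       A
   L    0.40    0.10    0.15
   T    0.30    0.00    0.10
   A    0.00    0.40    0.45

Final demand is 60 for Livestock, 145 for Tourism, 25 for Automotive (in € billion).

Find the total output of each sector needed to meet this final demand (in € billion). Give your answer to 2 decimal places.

x_L = 188.86, x_T = 222.38, x_A = 207.18

I − A =
  [   0.60    -0.10    -0.15]
  [  -0.30     1.00    -0.10]
  [   0.00    -0.40     0.55]
Cofactors of I−A, C_ij = (−1)^(i+j)·(minor ij) (rows/columns in the sector order above):
  C_11 = (1.00)(0.55) − (-0.10)(-0.40) = 0.5100
  C_12 = −[(-0.30)(0.55) − (-0.10)(0.00)] = 0.1650
  C_13 = (-0.30)(-0.40) − (1.00)(0.00) = 0.1200
  C_21 = −[(-0.10)(0.55) − (-0.15)(-0.40)] = 0.1150
  C_22 = (0.60)(0.55) − (-0.15)(0.00) = 0.3300
  C_23 = −[(0.60)(-0.40) − (-0.10)(0.00)] = 0.2400
  C_31 = (-0.10)(-0.10) − (-0.15)(1.00) = 0.1600
  C_32 = −[(0.60)(-0.10) − (-0.15)(-0.30)] = 0.1050
  C_33 = (0.60)(1.00) − (-0.10)(-0.30) = 0.5700
det(I−A) = Σ_j (I−A)_1j·C_1j = (0.60)(0.5100) + (-0.10)(0.1650) + (-0.15)(0.1200) = 0.2715
adj(I−A) = Cᵀ =
  [ 0.5100   0.1150   0.1600]
  [ 0.1650   0.3300   0.1050]
  [ 0.1200   0.2400   0.5700]
(I − A)⁻¹ = adj(I−A) / det(I−A) ≈
  [   1.8785     0.4236     0.5893]
  [   0.6077     1.2155     0.3867]
  [   0.4420     0.8840     2.0994]
x = (I − A)⁻¹ d = adj(I−A)·d / det(I−A), with det(I−A) = 0.2715:
  x_L = (0.5100·60 + 0.1150·145 + 0.1600·25) / 0.2715 = 51.275 / 0.2715 ≈ 188.86
  x_T = (0.1650·60 + 0.3300·145 + 0.1050·25) / 0.2715 = 60.375 / 0.2715 ≈ 222.38
  x_A = (0.1200·60 + 0.2400·145 + 0.5700·25) / 0.2715 = 56.25 / 0.2715 ≈ 207.18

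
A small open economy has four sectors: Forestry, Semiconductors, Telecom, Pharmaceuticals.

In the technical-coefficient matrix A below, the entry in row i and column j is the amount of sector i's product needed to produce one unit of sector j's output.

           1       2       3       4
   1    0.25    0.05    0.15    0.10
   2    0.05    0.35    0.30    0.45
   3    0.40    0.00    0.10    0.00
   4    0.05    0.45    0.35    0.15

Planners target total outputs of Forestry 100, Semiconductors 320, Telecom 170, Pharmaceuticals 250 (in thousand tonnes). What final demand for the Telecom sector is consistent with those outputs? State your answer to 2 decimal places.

I − A =
  [   0.75    -0.05    -0.15    -0.10]
  [  -0.05     0.65    -0.30    -0.45]
  [  -0.40     0.00     0.90     0.00]
  [  -0.05    -0.45    -0.35     0.85]
d = (I − A) x:
  d_1 = (+0.75)·100 + (-0.05)·320 + (-0.15)·170 + (-0.10)·250 = 8.50
  d_2 = (-0.05)·100 + (+0.65)·320 + (-0.30)·170 + (-0.45)·250 = 39.50
  d_3 = (-0.40)·100 + (+0.00)·320 + (+0.90)·170 + (+0.00)·250 = 113.00
  d_4 = (-0.05)·100 + (-0.45)·320 + (-0.35)·170 + (+0.85)·250 = 4.00

d_3 = 113.00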